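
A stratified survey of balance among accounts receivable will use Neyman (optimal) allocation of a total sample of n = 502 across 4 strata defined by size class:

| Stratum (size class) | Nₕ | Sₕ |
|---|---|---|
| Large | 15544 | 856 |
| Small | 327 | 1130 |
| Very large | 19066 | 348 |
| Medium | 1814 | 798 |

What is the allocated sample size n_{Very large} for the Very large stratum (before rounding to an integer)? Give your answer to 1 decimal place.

153.1

Neyman allocation: nₕ = n·NₕSₕ / Σⱼ NⱼSⱼ.
Σ NⱼSⱼ = 15544·856 + 327·1130 + 19066·348 + 1814·798 = 2.1757714 × 10^7.
n_{Very large} = 502·19066·348 / (2.1757714 × 10^7) = 153.1.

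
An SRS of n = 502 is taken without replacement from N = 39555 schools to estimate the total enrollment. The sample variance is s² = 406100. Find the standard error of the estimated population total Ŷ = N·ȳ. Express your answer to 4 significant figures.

1.118 × 10^6

Var(Ŷ) = N²·Var(ȳ) = N²·(1 − n/N)·s²/n.
f = 502/39555 = 0.01269119; Var(ȳ) = 0.98730881·406100/502 = 798.69743.
Var(Ŷ) = 39555² · 798.69743 = 1.2496404 × 10^12.
SE(Ŷ) = √(1.2496404 × 10^12) = 1.118 × 10^6.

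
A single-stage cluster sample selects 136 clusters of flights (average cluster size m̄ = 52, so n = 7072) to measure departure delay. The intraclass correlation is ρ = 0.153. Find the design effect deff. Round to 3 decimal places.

8.803

deff = 1 + (52 − 1)·0.153 = 1 + 7.803 = 8.803.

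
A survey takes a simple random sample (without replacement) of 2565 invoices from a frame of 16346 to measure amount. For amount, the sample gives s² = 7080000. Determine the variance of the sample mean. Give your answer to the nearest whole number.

2327

Under SRS without replacement, Var(ȳ) = (1 − f)·s²/n with f = n/N = 2565/16346 = 0.15691912.
Var(ȳ) = (1 − 0.15691912)·7080000/2565 = 0.84308088·2760.2339 = 2327.1004.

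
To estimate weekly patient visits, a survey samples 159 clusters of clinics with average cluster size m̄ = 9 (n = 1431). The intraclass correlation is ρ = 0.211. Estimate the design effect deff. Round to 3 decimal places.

2.688

deff = 1 + (9 − 1)·0.211 = 1 + 1.688 = 2.688.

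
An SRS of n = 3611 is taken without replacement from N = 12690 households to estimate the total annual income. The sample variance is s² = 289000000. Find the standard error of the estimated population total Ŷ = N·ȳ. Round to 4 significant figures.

Var(Ŷ) = N²·Var(ȳ) = N²·(1 − n/N)·s²/n.
f = 3611/12690 = 0.28455477; Var(ȳ) = 0.71544523·289000000/3611 = 57259.394.
Var(Ŷ) = 12690² · 57259.394 = 9.2208295 × 10^12.
SE(Ŷ) = √(9.2208295 × 10^12) = 3.037 × 10^6.

3.037 × 10^6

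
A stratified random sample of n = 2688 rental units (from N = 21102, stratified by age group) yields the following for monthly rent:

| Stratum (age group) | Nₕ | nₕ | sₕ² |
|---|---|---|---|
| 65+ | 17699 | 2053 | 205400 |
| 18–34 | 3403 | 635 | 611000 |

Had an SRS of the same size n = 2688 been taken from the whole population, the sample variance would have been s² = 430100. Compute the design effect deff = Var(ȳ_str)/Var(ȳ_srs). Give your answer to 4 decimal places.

0.5914

Var(ȳ_str) = Σ Wₕ²(1−fₕ)sₕ²/nₕ with Wₕ = Nₕ/21102:
  65+: (17699/21102)²·(1−2053/17699)·205400/2053 = 62.218037
  18–34: (3403/21102)²·(1−635/3403)·611000/635 = 20.35393
  → Var(ȳ_str) = 82.571967.
Var(ȳ_srs) = (1 − 2688/21102)·430100/2688 = 139.62549.
deff = 82.571967 / 139.62549 = 0.5914.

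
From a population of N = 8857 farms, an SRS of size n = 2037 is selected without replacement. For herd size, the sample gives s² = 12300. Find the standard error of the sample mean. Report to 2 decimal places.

Under SRS without replacement, Var(ȳ) = (1 − f)·s²/n with f = n/N = 2037/8857 = 0.22998758.
Var(ȳ) = (1 − 0.22998758)·12300/2037 = 0.77001242·6.0382916 = 4.6495595.
SE(ȳ) = √(4.6495595) = 2.16.

2.16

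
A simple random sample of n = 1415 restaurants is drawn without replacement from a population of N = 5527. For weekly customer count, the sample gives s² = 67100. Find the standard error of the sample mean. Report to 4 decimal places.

5.9397

Under SRS without replacement, Var(ȳ) = (1 − f)·s²/n with f = n/N = 1415/5527 = 0.25601592.
Var(ȳ) = (1 − 0.25601592)·67100/1415 = 0.74398408·47.420495 = 35.280093.
SE(ȳ) = √(35.280093) = 5.9397.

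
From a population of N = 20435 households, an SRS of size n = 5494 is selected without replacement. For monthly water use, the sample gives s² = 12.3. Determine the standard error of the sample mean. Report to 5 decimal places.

0.04046

Under SRS without replacement, Var(ȳ) = (1 − f)·s²/n with f = n/N = 5494/20435 = 0.26885246.
Var(ȳ) = (1 − 0.26885246)·12.3/5494 = 0.73114754·0.002238806 = 0.0016368975.
SE(ȳ) = √(0.0016368975) = 0.04046.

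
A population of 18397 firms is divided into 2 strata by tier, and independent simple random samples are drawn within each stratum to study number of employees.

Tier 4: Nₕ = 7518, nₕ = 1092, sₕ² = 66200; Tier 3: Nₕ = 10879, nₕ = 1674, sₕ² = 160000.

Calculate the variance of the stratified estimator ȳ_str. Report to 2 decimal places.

Var(ȳ_str) = Σₕ Wₕ²(1 − fₕ)sₕ²/nₕ with Wₕ = Nₕ/N, N = 18397.
Tier 4: Wₕ = 0.40865358; term = 0.40865358²·(1 − 0.14525140)·66200/1092 = 8.6533521.
Tier 3: Wₕ = 0.59134642; term = 0.59134642²·(1 − 0.15387444)·160000/1674 = 28.280252.
Sum = 36.933604.

36.93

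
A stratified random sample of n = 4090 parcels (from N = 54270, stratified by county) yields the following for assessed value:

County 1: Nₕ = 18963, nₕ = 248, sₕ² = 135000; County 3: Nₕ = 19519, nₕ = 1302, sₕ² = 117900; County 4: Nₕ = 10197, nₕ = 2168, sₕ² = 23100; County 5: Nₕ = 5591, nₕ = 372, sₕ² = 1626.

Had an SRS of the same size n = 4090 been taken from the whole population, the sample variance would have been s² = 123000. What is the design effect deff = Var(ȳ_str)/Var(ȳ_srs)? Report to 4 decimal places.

2.7642

Var(ȳ_str) = Σ Wₕ²(1−fₕ)sₕ²/nₕ with Wₕ = Nₕ/54270:
  County 1: (18963/54270)²·(1−248/18963)·135000/248 = 65.593276
  County 3: (19519/54270)²·(1−1302/19519)·117900/1302 = 10.932453
  County 4: (10197/54270)²·(1−2168/10197)·23100/2168 = 0.29618764
  County 5: (5591/54270)²·(1−372/5591)·1626/372 = 0.043304671
  → Var(ȳ_str) = 76.865221.
Var(ȳ_srs) = (1 − 4090/54270)·123000/4090 = 27.806904.
deff = 76.865221 / 27.806904 = 2.7642.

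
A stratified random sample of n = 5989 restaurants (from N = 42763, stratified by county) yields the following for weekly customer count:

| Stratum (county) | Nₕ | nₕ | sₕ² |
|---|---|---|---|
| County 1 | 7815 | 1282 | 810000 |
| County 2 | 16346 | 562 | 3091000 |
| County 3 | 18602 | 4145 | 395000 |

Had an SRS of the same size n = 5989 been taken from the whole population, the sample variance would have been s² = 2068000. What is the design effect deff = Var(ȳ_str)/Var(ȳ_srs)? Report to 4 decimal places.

Var(ȳ_str) = Σ Wₕ²(1−fₕ)sₕ²/nₕ with Wₕ = Nₕ/42763:
  County 1: (7815/42763)²·(1−1282/7815)·810000/1282 = 17.640151
  County 2: (16346/42763)²·(1−562/16346)·3091000/562 = 775.98786
  County 3: (18602/42763)²·(1−4145/18602)·395000/4145 = 14.014385
  → Var(ȳ_str) = 807.6424.
Var(ȳ_srs) = (1 − 5989/42763)·2068000/5989 = 296.94015.
deff = 807.6424 / 296.94015 = 2.7199.

2.7199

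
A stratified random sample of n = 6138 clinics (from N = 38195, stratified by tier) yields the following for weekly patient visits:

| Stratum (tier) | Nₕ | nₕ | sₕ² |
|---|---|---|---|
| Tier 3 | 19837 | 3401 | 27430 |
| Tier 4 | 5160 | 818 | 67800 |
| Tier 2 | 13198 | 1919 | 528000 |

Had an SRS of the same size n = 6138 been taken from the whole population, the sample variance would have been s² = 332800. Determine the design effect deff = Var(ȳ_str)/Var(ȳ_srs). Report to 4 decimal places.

0.6845

Var(ȳ_str) = Σ Wₕ²(1−fₕ)sₕ²/nₕ with Wₕ = Nₕ/38195:
  Tier 3: (19837/38195)²·(1−3401/19837)·27430/3401 = 1.8025124
  Tier 4: (5160/38195)²·(1−818/5160)·67800/818 = 1.2729252
  Tier 2: (13198/38195)²·(1−1919/13198)·528000/1919 = 28.075315
  → Var(ȳ_str) = 31.150753.
Var(ȳ_srs) = (1 − 6138/38195)·332800/6138 = 45.506433.
deff = 31.150753 / 45.506433 = 0.6845.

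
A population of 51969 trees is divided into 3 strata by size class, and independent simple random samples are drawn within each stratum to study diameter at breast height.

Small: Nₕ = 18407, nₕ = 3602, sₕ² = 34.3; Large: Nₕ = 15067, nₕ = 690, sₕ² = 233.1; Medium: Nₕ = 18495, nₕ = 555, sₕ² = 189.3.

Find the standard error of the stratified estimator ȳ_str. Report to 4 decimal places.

Var(ȳ_str) = Σₕ Wₕ²(1 − fₕ)sₕ²/nₕ with Wₕ = Nₕ/N, N = 51969.
Small: Wₕ = 0.35419192; term = 0.35419192²·(1 − 0.19568642)·34.3/3602 = 9.6084452 × 10^-4.
Large: Wₕ = 0.28992284; term = 0.28992284²·(1 − 0.04579545)·233.1/690 = 0.027095647.
Medium: Wₕ = 0.35588524; term = 0.35588524²·(1 − 0.03000811)·189.3/555 = 0.041903055.
Sum = 0.069959547.
SE = √(0.069959547) = 0.2645.

0.2645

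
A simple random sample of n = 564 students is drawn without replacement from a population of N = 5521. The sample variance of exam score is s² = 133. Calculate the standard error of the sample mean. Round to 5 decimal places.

0.46014

Under SRS without replacement, Var(ȳ) = (1 − f)·s²/n with f = n/N = 564/5521 = 0.10215541.
Var(ȳ) = (1 − 0.10215541)·133/564 = 0.89784459·0.2358156 = 0.21172576.
SE(ȳ) = √(0.21172576) = 0.46014.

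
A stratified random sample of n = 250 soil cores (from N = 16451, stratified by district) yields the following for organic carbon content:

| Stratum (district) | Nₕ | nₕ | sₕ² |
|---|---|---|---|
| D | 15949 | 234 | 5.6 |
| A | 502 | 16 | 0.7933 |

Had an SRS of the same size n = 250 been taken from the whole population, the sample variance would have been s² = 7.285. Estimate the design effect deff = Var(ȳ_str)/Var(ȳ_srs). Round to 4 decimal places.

Var(ȳ_str) = Σ Wₕ²(1−fₕ)sₕ²/nₕ with Wₕ = Nₕ/16451:
  D: (15949/16451)²·(1−234/15949)·5.6/234 = 0.02216335
  A: (502/16451)²·(1−16/502)·0.7933/16 = 4.4696432 × 10^-5
  → Var(ȳ_str) = 0.022208046.
Var(ȳ_srs) = (1 − 250/16451)·7.285/250 = 0.02869717.
deff = 0.022208046 / 0.02869717 = 0.7739.

0.7739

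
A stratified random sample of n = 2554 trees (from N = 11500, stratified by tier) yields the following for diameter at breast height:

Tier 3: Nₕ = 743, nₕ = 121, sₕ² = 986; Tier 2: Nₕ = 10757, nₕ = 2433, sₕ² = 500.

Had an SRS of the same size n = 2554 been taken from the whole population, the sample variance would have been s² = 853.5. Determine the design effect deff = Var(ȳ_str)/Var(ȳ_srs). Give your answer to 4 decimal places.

0.6448

Var(ȳ_str) = Σ Wₕ²(1−fₕ)sₕ²/nₕ with Wₕ = Nₕ/11500:
  Tier 3: (743/11500)²·(1−121/743)·986/121 = 0.028475743
  Tier 2: (10757/11500)²·(1−2433/10757)·500/2433 = 0.13914111
  → Var(ȳ_str) = 0.16761685.
Var(ȳ_srs) = (1 − 2554/11500)·853.5/2554 = 0.25996428.
deff = 0.16761685 / 0.25996428 = 0.6448.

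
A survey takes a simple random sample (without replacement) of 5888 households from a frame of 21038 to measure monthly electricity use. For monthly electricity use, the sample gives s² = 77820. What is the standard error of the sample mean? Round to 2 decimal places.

3.09

Under SRS without replacement, Var(ȳ) = (1 − f)·s²/n with f = n/N = 5888/21038 = 0.27987451.
Var(ȳ) = (1 − 0.27987451)·77820/5888 = 0.72012549·13.216712 = 9.5176911.
SE(ȳ) = √(9.5176911) = 3.09.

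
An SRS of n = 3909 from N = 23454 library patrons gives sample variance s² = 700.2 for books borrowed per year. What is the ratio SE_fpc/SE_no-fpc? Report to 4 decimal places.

0.9129

f = n/N = 3909/23454 = 0.16666667.
SE_no-fpc = √(s²/n) = 0.42323173; SE_fpc = √((1−f)s²/n) = 0.38635594.
Ratio = √(1−f) = 0.91287093.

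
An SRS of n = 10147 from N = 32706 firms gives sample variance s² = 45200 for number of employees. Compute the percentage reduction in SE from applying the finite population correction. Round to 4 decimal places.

16.9487

f = n/N = 10147/32706 = 0.31024888.
SE_no-fpc = √(s²/n) = 2.110573; SE_fpc = √((1−f)s²/n) = 1.7528574.
Ratio = √(1−f) = 0.83051256. Reduction = 100·(1 − 0.83051256) = 16.9487%.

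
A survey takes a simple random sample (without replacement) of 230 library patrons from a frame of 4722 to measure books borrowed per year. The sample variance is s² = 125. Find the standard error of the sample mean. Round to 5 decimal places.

Under SRS without replacement, Var(ȳ) = (1 − f)·s²/n with f = n/N = 230/4722 = 0.04870817.
Var(ȳ) = (1 − 0.04870817)·125/230 = 0.95129183·0.54347826 = 0.51700643.
SE(ȳ) = √(0.51700643) = 0.71903.

0.71903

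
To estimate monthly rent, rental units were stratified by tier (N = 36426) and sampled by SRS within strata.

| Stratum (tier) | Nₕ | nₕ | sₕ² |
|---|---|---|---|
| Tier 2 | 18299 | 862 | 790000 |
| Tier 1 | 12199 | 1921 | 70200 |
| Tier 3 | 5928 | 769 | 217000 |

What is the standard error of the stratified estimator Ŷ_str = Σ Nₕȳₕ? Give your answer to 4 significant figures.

552800

Var(Ŷ_str) = Σₕ Nₕ²(1 − fₕ)sₕ²/nₕ.
Tier 2: 18299²·(1 − 862/18299)·790000/862 = 2.92428 × 10^11.
Tier 1: 12199²·(1 − 1921/12199)·70200/1921 = 4.5818682 × 10^9.
Tier 3: 5928²·(1 − 769/5928)·217000/769 = 8.6299269 × 10^9.
Sum = 3.056398 × 10^11.
SE = √(3.056398 × 10^11) = 552800.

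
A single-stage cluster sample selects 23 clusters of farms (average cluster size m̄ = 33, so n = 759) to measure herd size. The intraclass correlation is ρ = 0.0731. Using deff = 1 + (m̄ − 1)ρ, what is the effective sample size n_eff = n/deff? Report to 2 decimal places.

deff = 1 + (33 − 1)·0.0731 = 1 + 2.3392 = 3.3392.
n_eff = 759 / 3.3392 = 227.30.

227.30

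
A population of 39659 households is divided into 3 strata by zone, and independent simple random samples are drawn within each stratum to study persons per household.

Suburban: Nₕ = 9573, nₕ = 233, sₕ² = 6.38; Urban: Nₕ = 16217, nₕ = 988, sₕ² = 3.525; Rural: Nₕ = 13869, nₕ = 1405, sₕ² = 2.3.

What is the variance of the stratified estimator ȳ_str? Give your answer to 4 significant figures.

Var(ȳ_str) = Σₕ Wₕ²(1 − fₕ)sₕ²/nₕ with Wₕ = Nₕ/N, N = 39659.
Suburban: Wₕ = 0.24138279; term = 0.24138279²·(1 − 0.02433929)·6.38/233 = 0.0015565969.
Urban: Wₕ = 0.40891097; term = 0.40891097²·(1 − 0.06092372)·3.525/988 = 5.6022252 × 10^-4.
Rural: Wₕ = 0.34970625; term = 0.34970625²·(1 − 0.10130507)·2.3/1405 = 1.7991633 × 10^-4.
Sum = 0.0022967358.

0.002297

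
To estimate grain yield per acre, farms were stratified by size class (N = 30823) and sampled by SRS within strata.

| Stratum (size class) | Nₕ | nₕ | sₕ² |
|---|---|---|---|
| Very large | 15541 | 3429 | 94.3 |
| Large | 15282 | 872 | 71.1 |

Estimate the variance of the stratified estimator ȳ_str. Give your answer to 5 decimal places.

0.02435

Var(ȳ_str) = Σₕ Wₕ²(1 − fₕ)sₕ²/nₕ with Wₕ = Nₕ/N, N = 30823.
Very large: Wₕ = 0.50420141; term = 0.50420141²·(1 − 0.22064217)·94.3/3429 = 0.0054486538.
Large: Wₕ = 0.49579859; term = 0.49579859²·(1 − 0.05706059)·71.1/872 = 0.018899377.
Sum = 0.024348031.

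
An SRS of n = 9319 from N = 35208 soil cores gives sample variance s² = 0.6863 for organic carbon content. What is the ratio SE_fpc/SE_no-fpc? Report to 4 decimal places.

0.8575

f = n/N = 9319/35208 = 0.26468416.
SE_no-fpc = √(s²/n) = 0.0085816805; SE_fpc = √((1−f)s²/n) = 0.007358839.
Ratio = √(1−f) = 0.85750559.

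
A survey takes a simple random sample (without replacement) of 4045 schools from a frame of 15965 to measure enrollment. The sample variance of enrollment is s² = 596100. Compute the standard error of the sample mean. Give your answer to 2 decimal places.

10.49

Under SRS without replacement, Var(ȳ) = (1 − f)·s²/n with f = n/N = 4045/15965 = 0.25336674.
Var(ȳ) = (1 − 0.25336674)·596100/4045 = 0.74663326·147.36712 = 110.02919.
SE(ȳ) = √(110.02919) = 10.49.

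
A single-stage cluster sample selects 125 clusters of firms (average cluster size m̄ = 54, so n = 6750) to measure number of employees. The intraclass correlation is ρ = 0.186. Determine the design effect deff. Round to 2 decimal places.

10.86

deff = 1 + (54 − 1)·0.186 = 1 + 9.858 = 10.858.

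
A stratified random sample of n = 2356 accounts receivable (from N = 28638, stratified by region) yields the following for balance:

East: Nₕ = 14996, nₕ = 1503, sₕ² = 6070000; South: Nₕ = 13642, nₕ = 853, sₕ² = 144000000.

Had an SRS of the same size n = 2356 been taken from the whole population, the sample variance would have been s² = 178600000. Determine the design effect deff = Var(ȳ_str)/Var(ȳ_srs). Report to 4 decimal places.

0.5305

Var(ȳ_str) = Σ Wₕ²(1−fₕ)sₕ²/nₕ with Wₕ = Nₕ/28638:
  East: (14996/28638)²·(1−1503/14996)·6070000/1503 = 996.38755
  South: (13642/28638)²·(1−853/13642)·144000000/853 = 35912.259
  → Var(ȳ_str) = 36908.647.
Var(ȳ_srs) = (1 − 2356/28638)·178600000/2356 = 69569.983.
deff = 36908.647 / 69569.983 = 0.5305.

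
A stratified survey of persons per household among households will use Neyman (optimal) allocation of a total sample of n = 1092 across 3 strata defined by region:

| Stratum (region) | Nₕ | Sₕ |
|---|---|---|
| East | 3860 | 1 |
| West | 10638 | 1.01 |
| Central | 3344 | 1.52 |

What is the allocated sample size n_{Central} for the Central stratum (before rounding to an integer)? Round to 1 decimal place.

Neyman allocation: nₕ = n·NₕSₕ / Σⱼ NⱼSⱼ.
Σ NⱼSⱼ = 3860·1 + 10638·1.01 + 3344·1.52 = 19687.26.
n_{Central} = 1092·3344·1.52 / 19687.26 = 281.9.

281.9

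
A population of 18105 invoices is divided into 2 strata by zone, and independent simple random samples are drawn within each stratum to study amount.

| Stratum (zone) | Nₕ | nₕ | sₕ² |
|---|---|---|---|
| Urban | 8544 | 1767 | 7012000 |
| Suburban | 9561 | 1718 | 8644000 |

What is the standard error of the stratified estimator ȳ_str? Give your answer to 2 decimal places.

43.03

Var(ȳ_str) = Σₕ Wₕ²(1 − fₕ)sₕ²/nₕ with Wₕ = Nₕ/N, N = 18105.
Urban: Wₕ = 0.47191384; term = 0.47191384²·(1 − 0.20681180)·7012000/1767 = 700.98226.
Suburban: Wₕ = 0.52808616; term = 0.52808616²·(1 − 0.17968832)·8644000/1718 = 1151.0126.
Sum = 1851.9949.
SE = √(1851.9949) = 43.03.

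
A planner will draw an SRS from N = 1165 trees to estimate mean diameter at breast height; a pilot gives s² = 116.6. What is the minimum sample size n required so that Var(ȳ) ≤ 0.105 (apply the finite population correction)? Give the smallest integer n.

Without fpc, n₀ = s²/D = 116.6/0.105 = 1110.4762.
With fpc, (1 − n/N)·s²/n ≤ D requires n ≥ n₀/(1 + n₀/N) = 1110.4762/(1 + 1110.4762/1165) = 568.5424.
Rounding up, n = 569.

569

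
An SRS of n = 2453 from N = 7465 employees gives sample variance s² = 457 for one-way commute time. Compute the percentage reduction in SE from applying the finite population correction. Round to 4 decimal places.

f = n/N = 2453/7465 = 0.32860013.
SE_no-fpc = √(s²/n) = 0.43162772; SE_fpc = √((1−f)s²/n) = 0.35367141.
Ratio = √(1−f) = 0.81938994. Reduction = 100·(1 − 0.81938994) = 18.0610%.

18.0610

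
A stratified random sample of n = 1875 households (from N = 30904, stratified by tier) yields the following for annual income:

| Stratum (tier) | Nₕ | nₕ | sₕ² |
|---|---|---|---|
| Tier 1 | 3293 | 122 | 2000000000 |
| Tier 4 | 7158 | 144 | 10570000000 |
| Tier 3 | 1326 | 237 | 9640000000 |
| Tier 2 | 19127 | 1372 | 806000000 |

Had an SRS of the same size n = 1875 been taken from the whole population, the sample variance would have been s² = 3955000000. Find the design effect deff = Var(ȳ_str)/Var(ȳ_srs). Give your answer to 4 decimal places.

2.1744

Var(ȳ_str) = Σ Wₕ²(1−fₕ)sₕ²/nₕ with Wₕ = Nₕ/30904:
  Tier 1: (3293/30904)²·(1−122/3293)·2000000000/122 = 179237.45
  Tier 4: (7158/30904)²·(1−144/7158)·10570000000/144 = 3.858696 × 10^6
  Tier 3: (1326/30904)²·(1−237/1326)·9640000000/237 = 61499.375
  Tier 2: (19127/30904)²·(1−1372/19127)·806000000/1372 = 208890.69
  → Var(ȳ_str) = 4.3083235 × 10^6.
Var(ȳ_srs) = (1 − 1875/30904)·3955000000/1875 = 1.9813564 × 10^6.
deff = (4.3083235 × 10^6) / (1.9813564 × 10^6) = 2.1744.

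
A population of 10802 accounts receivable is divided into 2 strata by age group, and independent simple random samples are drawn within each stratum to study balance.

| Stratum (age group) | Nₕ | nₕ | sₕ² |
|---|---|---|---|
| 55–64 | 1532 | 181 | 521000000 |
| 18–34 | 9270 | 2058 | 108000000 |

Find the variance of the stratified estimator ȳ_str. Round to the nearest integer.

81126

Var(ȳ_str) = Σₕ Wₕ²(1 − fₕ)sₕ²/nₕ with Wₕ = Nₕ/N, N = 10802.
55–64: Wₕ = 0.14182559; term = 0.14182559²·(1 − 0.11814621)·521000000/181 = 51058.131.
18–34: Wₕ = 0.85817441; term = 0.85817441²·(1 − 0.22200647)·108000000/2058 = 30068.066.
Sum = 81126.197.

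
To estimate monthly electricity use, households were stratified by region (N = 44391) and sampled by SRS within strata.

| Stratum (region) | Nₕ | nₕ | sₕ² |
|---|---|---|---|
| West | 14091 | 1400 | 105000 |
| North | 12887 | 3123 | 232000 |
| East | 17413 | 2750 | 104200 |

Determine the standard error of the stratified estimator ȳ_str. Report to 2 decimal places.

4.06

Var(ȳ_str) = Σₕ Wₕ²(1 − fₕ)sₕ²/nₕ with Wₕ = Nₕ/N, N = 44391.
West: Wₕ = 0.31742921; term = 0.31742921²·(1 − 0.09935420)·105000/1400 = 6.8062683.
North: Wₕ = 0.29030659; term = 0.29030659²·(1 − 0.24233724)·232000/3123 = 4.7435747.
East: Wₕ = 0.39226420; term = 0.39226420²·(1 − 0.15792798)·104200/2750 = 4.909549.
Sum = 16.459392.
SE = √(16.459392) = 4.06.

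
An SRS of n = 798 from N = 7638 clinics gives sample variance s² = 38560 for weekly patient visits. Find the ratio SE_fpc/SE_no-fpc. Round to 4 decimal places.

0.9463

f = n/N = 798/7638 = 0.10447761.
SE_no-fpc = √(s²/n) = 6.9513166; SE_fpc = √((1−f)s²/n) = 6.578173.
Ratio = √(1−f) = 0.94632045.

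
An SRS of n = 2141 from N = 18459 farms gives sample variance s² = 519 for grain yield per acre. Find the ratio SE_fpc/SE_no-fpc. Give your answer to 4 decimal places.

f = n/N = 2141/18459 = 0.11598678.
SE_no-fpc = √(s²/n) = 0.49235159; SE_fpc = √((1−f)s²/n) = 0.4629187.
Ratio = √(1−f) = 0.94021977.

0.9402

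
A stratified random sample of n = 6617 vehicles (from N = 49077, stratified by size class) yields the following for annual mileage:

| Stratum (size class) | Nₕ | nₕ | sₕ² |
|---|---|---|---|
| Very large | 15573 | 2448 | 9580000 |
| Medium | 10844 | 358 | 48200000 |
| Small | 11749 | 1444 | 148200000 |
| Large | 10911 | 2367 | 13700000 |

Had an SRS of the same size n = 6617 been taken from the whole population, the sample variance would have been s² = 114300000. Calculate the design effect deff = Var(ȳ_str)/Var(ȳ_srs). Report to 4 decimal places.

0.8077

Var(ȳ_str) = Σ Wₕ²(1−fₕ)sₕ²/nₕ with Wₕ = Nₕ/49077:
  Very large: (15573/49077)²·(1−2448/15573)·9580000/2448 = 332.10061
  Medium: (10844/49077)²·(1−358/10844)·48200000/358 = 6356.3435
  Small: (11749/49077)²·(1−1444/11749)·148200000/1444 = 5159.0994
  Large: (10911/49077)²·(1−2367/10911)·13700000/2367 = 224.02273
  → Var(ȳ_str) = 12071.566.
Var(ȳ_srs) = (1 − 6617/49077)·114300000/6617 = 14944.696.
deff = 12071.566 / 14944.696 = 0.8077.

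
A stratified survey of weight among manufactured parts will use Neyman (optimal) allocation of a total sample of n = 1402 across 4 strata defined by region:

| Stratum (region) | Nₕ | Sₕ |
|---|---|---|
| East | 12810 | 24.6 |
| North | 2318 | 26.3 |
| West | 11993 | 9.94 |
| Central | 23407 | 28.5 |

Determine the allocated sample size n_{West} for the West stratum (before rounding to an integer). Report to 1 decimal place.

143.8

Neyman allocation: nₕ = n·NₕSₕ / Σⱼ NⱼSⱼ.
Σ NⱼSⱼ = 12810·24.6 + 2318·26.3 + 11993·9.94 + 23407·28.5 = 1.1623993 × 10^6.
n_{West} = 1402·11993·9.94 / (1.1623993 × 10^6) = 143.8.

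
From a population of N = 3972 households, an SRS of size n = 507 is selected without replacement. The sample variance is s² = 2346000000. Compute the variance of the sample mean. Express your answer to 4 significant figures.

Under SRS without replacement, Var(ȳ) = (1 − f)·s²/n with f = n/N = 507/3972 = 0.12764350.
Var(ȳ) = (1 − 0.12764350)·2346000000/507 = 0.87235650·4.6272189 × 10^6 = 4.0365845 × 10^6.

4.037 × 10^6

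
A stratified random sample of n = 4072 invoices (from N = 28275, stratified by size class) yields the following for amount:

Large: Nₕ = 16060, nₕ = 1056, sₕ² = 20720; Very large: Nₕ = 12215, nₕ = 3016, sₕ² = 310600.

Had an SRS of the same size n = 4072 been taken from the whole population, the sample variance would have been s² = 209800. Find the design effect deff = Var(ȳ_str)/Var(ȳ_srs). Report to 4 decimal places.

Var(ȳ_str) = Σ Wₕ²(1−fₕ)sₕ²/nₕ with Wₕ = Nₕ/28275:
  Large: (16060/28275)²·(1−1056/16060)·20720/1056 = 5.9138895
  Very large: (12215/28275)²·(1−3016/12215)·310600/3016 = 14.474347
  → Var(ȳ_str) = 20.388237.
Var(ȳ_srs) = (1 − 4072/28275)·209800/4072 = 44.102611.
deff = 20.388237 / 44.102611 = 0.4623.

0.4623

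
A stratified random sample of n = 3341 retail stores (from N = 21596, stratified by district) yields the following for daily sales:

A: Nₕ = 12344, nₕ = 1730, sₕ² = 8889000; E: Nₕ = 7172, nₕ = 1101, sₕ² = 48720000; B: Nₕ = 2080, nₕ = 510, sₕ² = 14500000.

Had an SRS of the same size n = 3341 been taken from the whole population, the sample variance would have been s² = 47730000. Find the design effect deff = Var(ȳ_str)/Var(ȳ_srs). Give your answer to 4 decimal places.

Var(ȳ_str) = Σ Wₕ²(1−fₕ)sₕ²/nₕ with Wₕ = Nₕ/21596:
  A: (12344/21596)²·(1−1730/12344)·8889000/1730 = 1443.4281
  E: (7172/21596)²·(1−1101/7172)·48720000/1101 = 4131.1773
  B: (2080/21596)²·(1−510/2080)·14500000/510 = 199.07383
  → Var(ȳ_str) = 5773.6792.
Var(ȳ_srs) = (1 − 3341/21596)·47730000/3341 = 12076.01.
deff = 5773.6792 / 12076.01 = 0.4781.

0.4781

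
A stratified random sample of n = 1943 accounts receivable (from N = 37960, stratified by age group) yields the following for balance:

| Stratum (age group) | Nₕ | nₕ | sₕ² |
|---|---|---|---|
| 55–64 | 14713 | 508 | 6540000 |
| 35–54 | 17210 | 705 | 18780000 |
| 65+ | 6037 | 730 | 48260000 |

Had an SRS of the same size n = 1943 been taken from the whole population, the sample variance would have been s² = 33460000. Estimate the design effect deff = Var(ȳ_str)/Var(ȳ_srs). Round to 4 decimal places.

0.5256

Var(ȳ_str) = Σ Wₕ²(1−fₕ)sₕ²/nₕ with Wₕ = Nₕ/37960:
  55–64: (14713/37960)²·(1−508/14713)·6540000/508 = 1867.257
  35–54: (17210/37960)²·(1−705/17210)·18780000/705 = 5251.1021
  65+: (6037/37960)²·(1−730/6037)·48260000/730 = 1469.8815
  → Var(ȳ_str) = 8588.2406.
Var(ȳ_srs) = (1 − 1943/37960)·33460000/1943 = 16339.338.
deff = 8588.2406 / 16339.338 = 0.5256.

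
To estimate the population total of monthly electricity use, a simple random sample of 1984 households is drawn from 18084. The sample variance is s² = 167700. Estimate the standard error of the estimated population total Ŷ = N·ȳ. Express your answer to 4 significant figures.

156900

Var(Ŷ) = N²·Var(ȳ) = N²·(1 − n/N)·s²/n.
f = 1984/18084 = 0.10971024; Var(ȳ) = 0.89028976·167700/1984 = 75.252819.
Var(Ŷ) = 18084² · 75.252819 = 2.4610009 × 10^10.
SE(Ŷ) = √(2.4610009 × 10^10) = 156900.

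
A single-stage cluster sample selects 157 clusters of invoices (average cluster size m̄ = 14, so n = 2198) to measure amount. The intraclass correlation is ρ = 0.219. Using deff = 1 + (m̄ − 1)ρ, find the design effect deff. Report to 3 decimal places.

3.847

deff = 1 + (14 − 1)·0.219 = 1 + 2.847 = 3.847.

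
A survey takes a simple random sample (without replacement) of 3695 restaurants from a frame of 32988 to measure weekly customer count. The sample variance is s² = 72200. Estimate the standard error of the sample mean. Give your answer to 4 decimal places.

4.1655

Under SRS without replacement, Var(ȳ) = (1 − f)·s²/n with f = n/N = 3695/32988 = 0.11201043.
Var(ȳ) = (1 − 0.11201043)·72200/3695 = 0.88798957·19.539919 = 17.351244.
SE(ȳ) = √(17.351244) = 4.1655.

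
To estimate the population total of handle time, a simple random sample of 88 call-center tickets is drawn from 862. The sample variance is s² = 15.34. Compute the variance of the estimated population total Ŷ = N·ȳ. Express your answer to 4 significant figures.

Var(Ŷ) = N²·Var(ȳ) = N²·(1 − n/N)·s²/n.
f = 88/862 = 0.10208817; Var(ȳ) = 0.89791183·15.34/88 = 0.15652236.
Var(Ŷ) = 862² · 0.15652236 = 116303.

116300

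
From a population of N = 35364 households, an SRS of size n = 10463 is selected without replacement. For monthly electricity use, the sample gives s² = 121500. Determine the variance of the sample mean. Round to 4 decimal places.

Under SRS without replacement, Var(ȳ) = (1 − f)·s²/n with f = n/N = 10463/35364 = 0.29586585.
Var(ȳ) = (1 − 0.29586585)·121500/10463 = 0.70413415·11.612348 = 8.176651.

8.1767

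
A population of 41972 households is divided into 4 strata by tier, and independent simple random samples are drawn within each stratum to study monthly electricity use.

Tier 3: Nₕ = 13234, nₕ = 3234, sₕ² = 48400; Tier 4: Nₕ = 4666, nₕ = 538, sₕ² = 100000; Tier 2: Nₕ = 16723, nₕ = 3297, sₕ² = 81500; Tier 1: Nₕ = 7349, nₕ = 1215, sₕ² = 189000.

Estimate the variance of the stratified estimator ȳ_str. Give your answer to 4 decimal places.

10.2876

Var(ȳ_str) = Σₕ Wₕ²(1 − fₕ)sₕ²/nₕ with Wₕ = Nₕ/N, N = 41972.
Tier 3: Wₕ = 0.31530544; term = 0.31530544²·(1 − 0.24437056)·48400/3234 = 1.1242869.
Tier 4: Wₕ = 0.11116935; term = 0.11116935²·(1 − 0.11530219)·100000/538 = 2.0322766.
Tier 2: Wₕ = 0.39843229; term = 0.39843229²·(1 − 0.19715362)·81500/3297 = 3.1505049.
Tier 1: Wₕ = 0.17509292; term = 0.17509292²·(1 − 0.16532862)·189000/1215 = 3.9805054.
Sum = 10.287574.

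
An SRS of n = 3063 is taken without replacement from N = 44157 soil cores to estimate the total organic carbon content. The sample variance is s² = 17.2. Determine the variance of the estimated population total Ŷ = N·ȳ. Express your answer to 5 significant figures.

Var(Ŷ) = N²·Var(ȳ) = N²·(1 − n/N)·s²/n.
f = 3063/44157 = 0.06936613; Var(ȳ) = 0.93063387·17.2/3063 = 0.0052258905.
Var(Ŷ) = 44157² · 0.0052258905 = 1.0189654 × 10^7.

1.0190 × 10^7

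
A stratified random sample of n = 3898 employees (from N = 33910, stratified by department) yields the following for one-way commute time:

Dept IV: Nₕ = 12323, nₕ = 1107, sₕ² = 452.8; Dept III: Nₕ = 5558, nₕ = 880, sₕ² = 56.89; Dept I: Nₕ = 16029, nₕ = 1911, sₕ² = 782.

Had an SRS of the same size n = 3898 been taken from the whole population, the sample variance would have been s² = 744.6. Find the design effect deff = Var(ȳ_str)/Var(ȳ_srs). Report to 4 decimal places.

Var(ȳ_str) = Σ Wₕ²(1−fₕ)sₕ²/nₕ with Wₕ = Nₕ/33910:
  Dept IV: (12323/33910)²·(1−1107/12323)·452.8/1107 = 0.049165184
  Dept III: (5558/33910)²·(1−880/5558)·56.89/880 = 0.0014617612
  Dept I: (16029/33910)²·(1−1911/16029)·782/1911 = 0.080532298
  → Var(ȳ_str) = 0.13115924.
Var(ȳ_srs) = (1 − 3898/33910)·744.6/3898 = 0.16906291.
deff = 0.13115924 / 0.16906291 = 0.7758.

0.7758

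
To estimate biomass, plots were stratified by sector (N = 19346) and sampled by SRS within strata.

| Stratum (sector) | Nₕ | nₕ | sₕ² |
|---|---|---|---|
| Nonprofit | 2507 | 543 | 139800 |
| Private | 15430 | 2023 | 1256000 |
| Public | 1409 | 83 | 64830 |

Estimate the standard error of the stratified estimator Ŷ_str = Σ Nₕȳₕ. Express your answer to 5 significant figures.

Var(Ŷ_str) = Σₕ Nₕ²(1 − fₕ)sₕ²/nₕ.
Nonprofit: 2507²·(1 − 543/2507)·139800/543 = 1.2676611 × 10^9.
Private: 15430²·(1 − 2023/15430)·1256000/2023 = 1.2843734 × 10^11.
Public: 1409²·(1 − 83/1409)·64830/83 = 1.4593264 × 10^9.
Sum = 1.3116433 × 10^11.
SE = √(1.3116433 × 10^11) = 362170.

362170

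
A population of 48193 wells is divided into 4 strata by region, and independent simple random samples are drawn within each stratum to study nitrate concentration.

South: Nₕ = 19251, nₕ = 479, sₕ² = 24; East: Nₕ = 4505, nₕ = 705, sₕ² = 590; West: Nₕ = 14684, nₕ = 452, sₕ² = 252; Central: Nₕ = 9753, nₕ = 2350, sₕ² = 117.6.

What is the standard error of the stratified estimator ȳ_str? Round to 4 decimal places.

Var(ȳ_str) = Σₕ Wₕ²(1 − fₕ)sₕ²/nₕ with Wₕ = Nₕ/N, N = 48193.
South: Wₕ = 0.39945635; term = 0.39945635²·(1 − 0.02488182)·24/479 = 0.0077959967.
East: Wₕ = 0.09347831; term = 0.09347831²·(1 − 0.15649279)·590/705 = 0.0061684119.
West: Wₕ = 0.30469155; term = 0.30469155²·(1 − 0.03078180)·252/452 = 0.050165425.
Central: Wₕ = 0.20237379; term = 0.20237379²·(1 − 0.24095150)·117.6/2350 = 0.0015556701.
Sum = 0.065685504.
SE = √(0.065685504) = 0.2563.

0.2563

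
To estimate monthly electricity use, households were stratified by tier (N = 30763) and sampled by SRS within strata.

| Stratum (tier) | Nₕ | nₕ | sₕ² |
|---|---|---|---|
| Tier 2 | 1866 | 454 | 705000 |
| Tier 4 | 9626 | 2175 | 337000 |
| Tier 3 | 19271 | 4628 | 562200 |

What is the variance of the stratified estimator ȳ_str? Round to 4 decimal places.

52.2884

Var(ȳ_str) = Σₕ Wₕ²(1 − fₕ)sₕ²/nₕ with Wₕ = Nₕ/N, N = 30763.
Tier 2: Wₕ = 0.06065728; term = 0.06065728²·(1 − 0.24330118)·705000/454 = 4.3233683.
Tier 4: Wₕ = 0.31290836; term = 0.31290836²·(1 − 0.22595055)·337000/2175 = 11.742855.
Tier 3: Wₕ = 0.62643435; term = 0.62643435²·(1 − 0.24015360)·562200/4628 = 36.222167.
Sum = 52.28839.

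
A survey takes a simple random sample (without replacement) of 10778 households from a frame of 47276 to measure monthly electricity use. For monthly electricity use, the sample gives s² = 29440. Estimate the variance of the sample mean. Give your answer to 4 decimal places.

2.1088

Under SRS without replacement, Var(ȳ) = (1 − f)·s²/n with f = n/N = 10778/47276 = 0.22798037.
Var(ȳ) = (1 − 0.22798037)·29440/10778 = 0.77201963·2.7314901 = 2.108764.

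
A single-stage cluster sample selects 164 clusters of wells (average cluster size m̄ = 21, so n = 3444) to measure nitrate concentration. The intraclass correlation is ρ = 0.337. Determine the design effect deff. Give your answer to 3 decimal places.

7.740

deff = 1 + (21 − 1)·0.337 = 1 + 6.74 = 7.74.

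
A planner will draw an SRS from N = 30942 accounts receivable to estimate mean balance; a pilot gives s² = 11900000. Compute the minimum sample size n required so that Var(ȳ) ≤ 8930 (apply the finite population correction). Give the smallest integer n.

1278

Without fpc, n₀ = s²/D = 11900000/8930 = 1332.5868.
With fpc, (1 − n/N)·s²/n ≤ D requires n ≥ n₀/(1 + n₀/N) = 1332.5868/(1 + 1332.5868/30942) = 1277.5656.
Rounding up, n = 1278.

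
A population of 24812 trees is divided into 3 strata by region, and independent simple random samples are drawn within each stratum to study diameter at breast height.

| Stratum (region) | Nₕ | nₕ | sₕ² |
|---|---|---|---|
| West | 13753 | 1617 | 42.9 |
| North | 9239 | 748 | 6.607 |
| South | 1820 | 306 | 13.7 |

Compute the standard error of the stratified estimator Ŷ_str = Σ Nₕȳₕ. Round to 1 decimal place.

Var(Ŷ_str) = Σₕ Nₕ²(1 − fₕ)sₕ²/nₕ.
West: 13753²·(1 − 1617/13753)·42.9/1617 = 4.4281292 × 10^6.
North: 9239²·(1 − 748/9239)·6.607/748 = 692925.46.
South: 1820²·(1 − 306/1820)·13.7/306 = 123366.26.
Sum = 5.2444209 × 10^6.
SE = √(5.2444209 × 10^6) = 2290.1.

2290.1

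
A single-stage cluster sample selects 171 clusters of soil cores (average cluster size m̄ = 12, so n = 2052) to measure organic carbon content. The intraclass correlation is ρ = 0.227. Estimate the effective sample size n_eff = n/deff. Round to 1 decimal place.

deff = 1 + (12 − 1)·0.227 = 1 + 2.497 = 3.497.
n_eff = 2052 / 3.497 = 586.8.

586.8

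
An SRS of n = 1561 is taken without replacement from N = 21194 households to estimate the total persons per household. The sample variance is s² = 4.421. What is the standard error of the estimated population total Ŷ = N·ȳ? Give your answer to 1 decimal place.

1085.6

Var(Ŷ) = N²·Var(ȳ) = N²·(1 − n/N)·s²/n.
f = 1561/21194 = 0.07365292; Var(ȳ) = 0.92634708·4.421/1561 = 0.0026235621.
Var(Ŷ) = 21194² · 0.0026235621 = 1.1784664 × 10^6.
SE(Ŷ) = √(1.1784664 × 10^6) = 1085.6.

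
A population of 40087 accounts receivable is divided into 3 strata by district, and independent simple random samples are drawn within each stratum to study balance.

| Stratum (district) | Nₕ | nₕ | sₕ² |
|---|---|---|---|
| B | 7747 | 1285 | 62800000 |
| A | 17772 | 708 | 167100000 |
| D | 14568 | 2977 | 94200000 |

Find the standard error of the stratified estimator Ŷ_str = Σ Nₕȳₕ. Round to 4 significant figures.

Var(Ŷ_str) = Σₕ Nₕ²(1 − fₕ)sₕ²/nₕ.
B: 7747²·(1 − 1285/7747)·62800000/1285 = 2.4465665 × 10^12.
A: 17772²·(1 − 708/17772)·167100000/708 = 7.1574832 × 10^13.
D: 14568²·(1 − 2977/14568)·94200000/2977 = 5.3430951 × 10^12.
Sum = 7.9364494 × 10^13.
SE = √(7.9364494 × 10^13) = 8.909 × 10^6.

8.909 × 10^6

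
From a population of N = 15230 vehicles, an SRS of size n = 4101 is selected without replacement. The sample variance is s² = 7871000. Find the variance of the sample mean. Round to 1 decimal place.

1402.5

Under SRS without replacement, Var(ȳ) = (1 − f)·s²/n with f = n/N = 4101/15230 = 0.26927118.
Var(ȳ) = (1 − 0.26927118)·7871000/4101 = 0.73072882·1919.288 = 1402.479.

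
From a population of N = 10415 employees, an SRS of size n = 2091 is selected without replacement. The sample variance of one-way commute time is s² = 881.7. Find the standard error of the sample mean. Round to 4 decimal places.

Under SRS without replacement, Var(ȳ) = (1 − f)·s²/n with f = n/N = 2091/10415 = 0.20076812.
Var(ȳ) = (1 − 0.20076812)·881.7/2091 = 0.79923188·0.42166428 = 0.33700753.
SE(ȳ) = √(0.33700753) = 0.5805.

0.5805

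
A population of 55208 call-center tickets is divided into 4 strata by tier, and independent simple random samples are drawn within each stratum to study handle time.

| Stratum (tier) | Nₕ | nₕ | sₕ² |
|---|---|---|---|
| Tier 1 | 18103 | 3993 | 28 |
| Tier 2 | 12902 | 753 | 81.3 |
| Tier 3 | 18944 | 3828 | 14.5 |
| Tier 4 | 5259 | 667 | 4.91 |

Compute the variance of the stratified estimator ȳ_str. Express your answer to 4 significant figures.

Var(ȳ_str) = Σₕ Wₕ²(1 − fₕ)sₕ²/nₕ with Wₕ = Nₕ/N, N = 55208.
Tier 1: Wₕ = 0.32790538; term = 0.32790538²·(1 − 0.22057118)·28/3993 = 5.8766829 × 10^-4.
Tier 2: Wₕ = 0.23369801; term = 0.23369801²·(1 − 0.05836304)·81.3/753 = 0.0055525069.
Tier 3: Wₕ = 0.34313868; term = 0.34313868²·(1 − 0.20206926)·14.5/3828 = 3.5587757 × 10^-4.
Tier 4: Wₕ = 0.09525793; term = 0.09525793²·(1 − 0.12683020)·4.91/667 = 5.8325259 × 10^-5.
Sum = 0.006554378.

0.006554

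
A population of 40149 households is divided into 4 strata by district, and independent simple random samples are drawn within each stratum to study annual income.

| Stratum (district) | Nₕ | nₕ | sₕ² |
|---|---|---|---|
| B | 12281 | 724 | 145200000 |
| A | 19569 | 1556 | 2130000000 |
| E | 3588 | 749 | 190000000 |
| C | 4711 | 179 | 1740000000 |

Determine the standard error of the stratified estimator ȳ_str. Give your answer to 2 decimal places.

Var(ȳ_str) = Σₕ Wₕ²(1 − fₕ)sₕ²/nₕ with Wₕ = Nₕ/N, N = 40149.
B: Wₕ = 0.30588558; term = 0.30588558²·(1 − 0.05895285)·145200000/724 = 17658.647.
A: Wₕ = 0.48740940; term = 0.48740940²·(1 − 0.07951352)·2130000000/1556 = 299347.22.
E: Wₕ = 0.08936711; term = 0.08936711²·(1 − 0.20875139)·190000000/749 = 1603.0244.
C: Wₕ = 0.11733792; term = 0.11733792²·(1 − 0.03799618)·1740000000/179 = 128750.75.
Sum = 447359.64.
SE = √(447359.64) = 668.85.

668.85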